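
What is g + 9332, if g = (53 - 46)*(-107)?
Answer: 8583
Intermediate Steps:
g = -749 (g = 7*(-107) = -749)
g + 9332 = -749 + 9332 = 8583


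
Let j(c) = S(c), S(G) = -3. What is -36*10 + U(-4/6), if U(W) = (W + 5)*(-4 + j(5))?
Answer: -1171/3 ≈ -390.33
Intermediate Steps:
j(c) = -3
U(W) = -35 - 7*W (U(W) = (W + 5)*(-4 - 3) = (5 + W)*(-7) = -35 - 7*W)
-36*10 + U(-4/6) = -36*10 + (-35 - (-28)/6) = -360 + (-35 - (-28)/6) = -360 + (-35 - 7*(-2/3)) = -360 + (-35 + 14/3) = -360 - 91/3 = -1171/3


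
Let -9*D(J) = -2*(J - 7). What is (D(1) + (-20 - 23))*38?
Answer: -5054/3 ≈ -1684.7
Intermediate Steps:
D(J) = -14/9 + 2*J/9 (D(J) = -(-2)*(J - 7)/9 = -(-2)*(-7 + J)/9 = -(14 - 2*J)/9 = -14/9 + 2*J/9)
(D(1) + (-20 - 23))*38 = ((-14/9 + (2/9)*1) + (-20 - 23))*38 = ((-14/9 + 2/9) - 43)*38 = (-4/3 - 43)*38 = -133/3*38 = -5054/3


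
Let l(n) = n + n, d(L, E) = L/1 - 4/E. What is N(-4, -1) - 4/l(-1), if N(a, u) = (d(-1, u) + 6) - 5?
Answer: 6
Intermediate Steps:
d(L, E) = L - 4/E (d(L, E) = L*1 - 4/E = L - 4/E)
l(n) = 2*n
N(a, u) = -4/u (N(a, u) = ((-1 - 4/u) + 6) - 5 = (5 - 4/u) - 5 = -4/u)
N(-4, -1) - 4/l(-1) = -4/(-1) - 4/(2*(-1)) = -4*(-1) - 4/(-2) = 4 - ½*(-4) = 4 + 2 = 6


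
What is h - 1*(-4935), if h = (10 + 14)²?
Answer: 5511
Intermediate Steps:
h = 576 (h = 24² = 576)
h - 1*(-4935) = 576 - 1*(-4935) = 576 + 4935 = 5511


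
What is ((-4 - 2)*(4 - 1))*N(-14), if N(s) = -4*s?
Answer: -1008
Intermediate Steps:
((-4 - 2)*(4 - 1))*N(-14) = ((-4 - 2)*(4 - 1))*(-4*(-14)) = -6*3*56 = -18*56 = -1008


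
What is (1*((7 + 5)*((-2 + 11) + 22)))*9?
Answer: 3348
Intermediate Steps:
(1*((7 + 5)*((-2 + 11) + 22)))*9 = (1*(12*(9 + 22)))*9 = (1*(12*31))*9 = (1*372)*9 = 372*9 = 3348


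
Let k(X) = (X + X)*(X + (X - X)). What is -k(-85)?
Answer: -14450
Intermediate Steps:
k(X) = 2*X² (k(X) = (2*X)*(X + 0) = (2*X)*X = 2*X²)
-k(-85) = -2*(-85)² = -2*7225 = -1*14450 = -14450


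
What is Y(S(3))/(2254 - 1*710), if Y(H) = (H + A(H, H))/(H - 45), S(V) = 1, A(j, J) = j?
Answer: -1/33968 ≈ -2.9439e-5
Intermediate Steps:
Y(H) = 2*H/(-45 + H) (Y(H) = (H + H)/(H - 45) = (2*H)/(-45 + H) = 2*H/(-45 + H))
Y(S(3))/(2254 - 1*710) = (2*1/(-45 + 1))/(2254 - 1*710) = (2*1/(-44))/(2254 - 710) = (2*1*(-1/44))/1544 = -1/22*1/1544 = -1/33968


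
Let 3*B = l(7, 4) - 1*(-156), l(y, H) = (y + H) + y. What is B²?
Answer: 3364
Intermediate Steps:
l(y, H) = H + 2*y (l(y, H) = (H + y) + y = H + 2*y)
B = 58 (B = ((4 + 2*7) - 1*(-156))/3 = ((4 + 14) + 156)/3 = (18 + 156)/3 = (⅓)*174 = 58)
B² = 58² = 3364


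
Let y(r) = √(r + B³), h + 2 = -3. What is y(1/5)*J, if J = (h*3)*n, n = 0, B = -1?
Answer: 0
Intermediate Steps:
h = -5 (h = -2 - 3 = -5)
y(r) = √(-1 + r) (y(r) = √(r + (-1)³) = √(r - 1) = √(-1 + r))
J = 0 (J = -5*3*0 = -15*0 = 0)
y(1/5)*J = √(-1 + 1/5)*0 = √(-1 + ⅕)*0 = √(-⅘)*0 = (2*I*√5/5)*0 = 0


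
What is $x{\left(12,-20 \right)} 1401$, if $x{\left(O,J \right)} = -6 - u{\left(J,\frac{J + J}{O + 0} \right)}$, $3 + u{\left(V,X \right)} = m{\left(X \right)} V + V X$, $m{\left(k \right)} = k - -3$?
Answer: $-106943$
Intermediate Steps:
$m{\left(k \right)} = 3 + k$ ($m{\left(k \right)} = k + 3 = 3 + k$)
$u{\left(V,X \right)} = -3 + V X + V \left(3 + X\right)$ ($u{\left(V,X \right)} = -3 + \left(\left(3 + X\right) V + V X\right) = -3 + \left(V \left(3 + X\right) + V X\right) = -3 + \left(V X + V \left(3 + X\right)\right) = -3 + V X + V \left(3 + X\right)$)
$x{\left(O,J \right)} = -3 - J \left(3 + \frac{2 J}{O}\right) - \frac{2 J^{2}}{O}$ ($x{\left(O,J \right)} = -6 - \left(-3 + J \frac{J + J}{O + 0} + J \left(3 + \frac{J + J}{O + 0}\right)\right) = -6 - \left(-3 + J \frac{2 J}{O} + J \left(3 + \frac{2 J}{O}\right)\right) = -6 - \left(-3 + \frac{2 J^{2}}{O} + J \left(3 + \frac{2 J}{O}\right)\right) = -6 - \left(-3 + J \left(3 + \frac{2 J}{O}\right) + \frac{2 J^{2}}{O}\right) = -3 - J \left(3 + \frac{2 J}{O}\right) - \frac{2 J^{2}}{O}$)
$x{\left(12,-20 \right)} 1401 = \left(-3 - -60 - \frac{4 \left(-20\right)^{2}}{12}\right) 1401 = \left(-3 + 60 - 1600 \cdot \frac{1}{12}\right) 1401 = \left(-3 + 60 - \frac{400}{3}\right) 1401 = \left(- \frac{229}{3}\right) 1401 = -106943$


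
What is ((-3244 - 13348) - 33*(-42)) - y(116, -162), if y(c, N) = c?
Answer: -15322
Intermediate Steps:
((-3244 - 13348) - 33*(-42)) - y(116, -162) = ((-3244 - 13348) - 33*(-42)) - 1*116 = (-16592 + 1386) - 116 = -15206 - 116 = -15322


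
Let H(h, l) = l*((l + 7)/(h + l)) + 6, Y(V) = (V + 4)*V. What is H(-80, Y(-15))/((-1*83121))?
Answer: -1926/471019 ≈ -0.0040890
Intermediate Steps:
Y(V) = V*(4 + V) (Y(V) = (4 + V)*V = V*(4 + V))
H(h, l) = 6 + l*(7 + l)/(h + l) (H(h, l) = l*((7 + l)/(h + l)) + 6 = l*(7 + l)/(h + l) + 6 = 6 + l*(7 + l)/(h + l))
H(-80, Y(-15))/((-1*83121)) = (((-15*(4 - 15))² + 6*(-80) + 13*(-15*(4 - 15)))/(-80 - 15*(4 - 15)))/((-1*83121)) = (((-15*(-11))² - 480 + 13*(-15*(-11)))/(-80 - 15*(-11)))/(-83121) = ((165² - 480 + 13*165)/(-80 + 165))*(-1/83121) = ((27225 - 480 + 2145)/85)*(-1/83121) = ((1/85)*28890)*(-1/83121) = (5778/17)*(-1/83121) = -1926/471019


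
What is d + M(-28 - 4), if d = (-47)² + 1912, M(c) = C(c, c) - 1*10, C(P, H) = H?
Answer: 4079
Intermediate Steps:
M(c) = -10 + c (M(c) = c - 1*10 = c - 10 = -10 + c)
d = 4121 (d = 2209 + 1912 = 4121)
d + M(-28 - 4) = 4121 + (-10 + (-28 - 4)) = 4121 + (-10 - 32) = 4121 - 42 = 4079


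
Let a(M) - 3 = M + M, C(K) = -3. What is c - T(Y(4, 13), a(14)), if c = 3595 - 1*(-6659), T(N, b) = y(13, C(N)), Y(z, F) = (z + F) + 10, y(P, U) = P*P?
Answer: 10085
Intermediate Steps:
y(P, U) = P²
Y(z, F) = 10 + F + z (Y(z, F) = (F + z) + 10 = 10 + F + z)
a(M) = 3 + 2*M (a(M) = 3 + (M + M) = 3 + 2*M)
T(N, b) = 169 (T(N, b) = 13² = 169)
c = 10254 (c = 3595 + 6659 = 10254)
c - T(Y(4, 13), a(14)) = 10254 - 1*169 = 10254 - 169 = 10085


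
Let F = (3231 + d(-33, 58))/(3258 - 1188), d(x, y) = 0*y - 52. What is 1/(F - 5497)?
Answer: -2070/11375611 ≈ -0.00018197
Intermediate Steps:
d(x, y) = -52 (d(x, y) = 0 - 52 = -52)
F = 3179/2070 (F = (3231 - 52)/(3258 - 1188) = 3179/2070 ≈ 1.5357)
1/(F - 5497) = 1/(3179/2070 - 5497) = 1/(-11375611/2070) = -2070/11375611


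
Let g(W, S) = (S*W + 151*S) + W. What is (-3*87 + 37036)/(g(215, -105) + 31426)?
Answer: -36775/6789 ≈ -5.4168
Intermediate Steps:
g(W, S) = W + 151*S + S*W (g(W, S) = (151*S + S*W) + W = W + 151*S + S*W)
(-3*87 + 37036)/(g(215, -105) + 31426) = (-3*87 + 37036)/((215 + 151*(-105) - 105*215) + 31426) = (-261 + 37036)/((215 - 15855 - 22575) + 31426) = 36775/(-38215 + 31426) = 36775/(-6789) = 36775*(-1/6789) = -36775/6789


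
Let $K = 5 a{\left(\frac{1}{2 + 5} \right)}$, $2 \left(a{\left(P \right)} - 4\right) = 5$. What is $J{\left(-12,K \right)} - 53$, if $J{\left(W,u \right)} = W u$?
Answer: $-443$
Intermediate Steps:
$a{\left(P \right)} = \frac{13}{2}$ ($a{\left(P \right)} = 4 + \frac{1}{2} \cdot 5 = 4 + \frac{5}{2} = \frac{13}{2}$)
$K = \frac{65}{2}$ ($K = 5 \cdot \frac{13}{2} = \frac{65}{2} \approx 32.5$)
$J{\left(-12,K \right)} - 53 = \left(-12\right) \frac{65}{2} - 53 = -390 - 53 = -443$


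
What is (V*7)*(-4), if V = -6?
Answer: 168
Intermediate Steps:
(V*7)*(-4) = -6*7*(-4) = -42*(-4) = 168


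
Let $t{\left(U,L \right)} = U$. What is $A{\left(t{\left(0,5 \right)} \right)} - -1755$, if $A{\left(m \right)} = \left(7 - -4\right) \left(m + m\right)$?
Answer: $1755$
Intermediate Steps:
$A{\left(m \right)} = 22 m$ ($A{\left(m \right)} = \left(7 + 4\right) 2 m = 11 \cdot 2 m = 22 m$)
$A{\left(t{\left(0,5 \right)} \right)} - -1755 = 22 \cdot 0 - -1755 = 0 + 1755 = 1755$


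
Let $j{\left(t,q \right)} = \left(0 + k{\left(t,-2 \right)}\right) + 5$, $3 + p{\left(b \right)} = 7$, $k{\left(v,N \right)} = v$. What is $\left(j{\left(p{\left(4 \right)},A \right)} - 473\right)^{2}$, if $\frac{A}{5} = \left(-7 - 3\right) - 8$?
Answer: $215296$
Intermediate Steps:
$A = -90$ ($A = 5 \left(\left(-7 - 3\right) - 8\right) = 5 \left(-10 - 8\right) = 5 \left(-18\right) = -90$)
$p{\left(b \right)} = 4$ ($p{\left(b \right)} = -3 + 7 = 4$)
$j{\left(t,q \right)} = 5 + t$ ($j{\left(t,q \right)} = \left(0 + t\right) + 5 = t + 5 = 5 + t$)
$\left(j{\left(p{\left(4 \right)},A \right)} - 473\right)^{2} = \left(\left(5 + 4\right) - 473\right)^{2} = \left(9 - 473\right)^{2} = \left(-464\right)^{2} = 215296$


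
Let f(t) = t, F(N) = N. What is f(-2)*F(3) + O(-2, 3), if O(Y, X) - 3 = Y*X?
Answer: -9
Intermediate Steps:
O(Y, X) = 3 + X*Y (O(Y, X) = 3 + Y*X = 3 + X*Y)
f(-2)*F(3) + O(-2, 3) = -2*3 + (3 + 3*(-2)) = -6 + (3 - 6) = -6 - 3 = -9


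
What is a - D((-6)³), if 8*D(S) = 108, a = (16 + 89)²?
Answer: 22023/2 ≈ 11012.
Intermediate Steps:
a = 11025 (a = 105² = 11025)
D(S) = 27/2 (D(S) = (⅛)*108 = 27/2)
a - D((-6)³) = 11025 - 1*27/2 = 11025 - 27/2 = 22023/2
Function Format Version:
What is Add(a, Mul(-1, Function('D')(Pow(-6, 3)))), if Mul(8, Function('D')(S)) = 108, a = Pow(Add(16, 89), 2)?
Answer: Rational(22023, 2) ≈ 11012.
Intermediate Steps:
a = 11025 (a = Pow(105, 2) = 11025)
Function('D')(S) = Rational(27, 2) (Function('D')(S) = Mul(Rational(1, 8), 108) = Rational(27, 2))
Add(a, Mul(-1, Function('D')(Pow(-6, 3)))) = Add(11025, Mul(-1, Rational(27, 2))) = Add(11025, Rational(-27, 2)) = Rational(22023, 2)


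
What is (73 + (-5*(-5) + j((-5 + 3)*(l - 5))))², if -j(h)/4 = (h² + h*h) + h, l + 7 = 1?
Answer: 14915044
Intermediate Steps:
l = -6 (l = -7 + 1 = -6)
j(h) = -8*h² - 4*h (j(h) = -4*((h² + h*h) + h) = -4*((h² + h²) + h) = -4*(2*h² + h) = -4*(h + 2*h²) = -8*h² - 4*h)
(73 + (-5*(-5) + j((-5 + 3)*(l - 5))))² = (73 + (-5*(-5) - 4*(-5 + 3)*(-6 - 5)*(1 + 2*((-5 + 3)*(-6 - 5)))))² = (73 + (25 - 4*(-2*(-11))*(1 + 2*(-2*(-11)))))² = (73 + (25 - 4*22*(1 + 2*22)))² = (73 + (25 - 4*22*(1 + 44)))² = (73 + (25 - 4*22*45))² = (73 + (25 - 3960))² = (73 - 3935)² = (-3862)² = 14915044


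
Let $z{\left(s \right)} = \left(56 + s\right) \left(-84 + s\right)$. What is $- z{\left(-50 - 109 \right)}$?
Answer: $-25029$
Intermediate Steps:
$z{\left(s \right)} = \left(-84 + s\right) \left(56 + s\right)$
$- z{\left(-50 - 109 \right)} = - (-4704 + \left(-50 - 109\right)^{2} - 28 \left(-50 - 109\right)) = - (-4704 + \left(-159\right)^{2} - -4452) = - (-4704 + 25281 + 4452) = \left(-1\right) 25029 = -25029$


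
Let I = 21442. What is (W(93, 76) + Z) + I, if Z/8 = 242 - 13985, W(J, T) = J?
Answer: -88409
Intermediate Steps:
Z = -109944 (Z = 8*(242 - 13985) = 8*(-13743) = -109944)
(W(93, 76) + Z) + I = (93 - 109944) + 21442 = -109851 + 21442 = -88409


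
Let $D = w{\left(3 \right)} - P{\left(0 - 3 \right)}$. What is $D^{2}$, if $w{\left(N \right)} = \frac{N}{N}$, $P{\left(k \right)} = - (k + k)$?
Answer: $25$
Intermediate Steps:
$P{\left(k \right)} = - 2 k$
$w{\left(N \right)} = 1$
$D = -5$ ($D = 1 - - 2 \left(0 - 3\right) = 1 - \left(-2\right) \left(-3\right) = 1 - 6 = -5$)
$D^{2} = \left(-5\right)^{2} = 25$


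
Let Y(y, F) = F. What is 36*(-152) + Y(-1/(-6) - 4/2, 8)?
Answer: -5464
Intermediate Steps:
36*(-152) + Y(-1/(-6) - 4/2, 8) = 36*(-152) + 8 = -5472 + 8 = -5464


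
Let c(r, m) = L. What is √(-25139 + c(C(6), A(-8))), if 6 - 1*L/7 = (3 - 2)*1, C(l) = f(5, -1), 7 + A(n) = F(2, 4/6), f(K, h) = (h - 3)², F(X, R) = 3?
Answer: 4*I*√1569 ≈ 158.44*I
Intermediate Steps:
f(K, h) = (-3 + h)²
A(n) = -4 (A(n) = -7 + 3 = -4)
C(l) = 16 (C(l) = (-3 - 1)² = (-4)² = 16)
L = 35 (L = 42 - 7*(3 - 2) = 42 - 7 = 35)
c(r, m) = 35
√(-25139 + c(C(6), A(-8))) = √(-25139 + 35) = √(-25104) = 4*I*√1569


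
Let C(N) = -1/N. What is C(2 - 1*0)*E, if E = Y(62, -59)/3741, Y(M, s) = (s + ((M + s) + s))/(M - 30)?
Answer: 115/239424 ≈ 0.00048032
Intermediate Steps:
Y(M, s) = (M + 3*s)/(-30 + M) (Y(M, s) = (s + (M + 2*s))/(-30 + M) = (M + 3*s)/(-30 + M))
E = -115/119712 (E = ((62 + 3*(-59))/(-30 + 62))/3741 = ((62 - 177)/32)*(1/3741) = ((1/32)*(-115))*(1/3741) = -115/32*1/3741 = -115/119712 ≈ -0.00096064)
C(2 - 1*0)*E = -1/(2 - 1*0)*(-115/119712) = -1/(2 + 0)*(-115/119712) = -1/2*(-115/119712) = -1*½*(-115/119712) = -½*(-115/119712) = 115/239424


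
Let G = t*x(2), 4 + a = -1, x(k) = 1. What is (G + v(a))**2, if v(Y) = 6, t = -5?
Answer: 1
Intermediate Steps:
a = -5 (a = -4 - 1 = -5)
G = -5 (G = -5*1 = -5)
(G + v(a))**2 = (-5 + 6)**2 = 1**2 = 1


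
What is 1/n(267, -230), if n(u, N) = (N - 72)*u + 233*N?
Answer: -1/134224 ≈ -7.4502e-6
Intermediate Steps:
n(u, N) = 233*N + u*(-72 + N) (n(u, N) = (-72 + N)*u + 233*N = u*(-72 + N) + 233*N = 233*N + u*(-72 + N))
1/n(267, -230) = 1/(-72*267 + 233*(-230) - 230*267) = 1/(-19224 - 53590 - 61410) = 1/(-134224) = -1/134224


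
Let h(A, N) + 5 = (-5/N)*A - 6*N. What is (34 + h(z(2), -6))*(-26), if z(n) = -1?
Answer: -5005/3 ≈ -1668.3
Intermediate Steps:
h(A, N) = -5 - 6*N - 5*A/N (h(A, N) = -5 + ((-5/N)*A - 6*N) = -5 + (-5*A/N - 6*N) = -5 + (-6*N - 5*A/N) = -5 - 6*N - 5*A/N)
(34 + h(z(2), -6))*(-26) = (34 + (-5 - 6*(-6) - 5*(-1)/(-6)))*(-26) = (34 + (-5 + 36 - 5*(-1)*(-1/6)))*(-26) = (34 + (-5 + 36 - 5/6))*(-26) = (34 + 181/6)*(-26) = (385/6)*(-26) = -5005/3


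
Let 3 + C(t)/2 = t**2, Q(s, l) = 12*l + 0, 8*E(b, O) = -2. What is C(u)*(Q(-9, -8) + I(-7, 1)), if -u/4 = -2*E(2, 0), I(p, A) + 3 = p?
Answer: -212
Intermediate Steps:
E(b, O) = -1/4 (E(b, O) = (1/8)*(-2) = -1/4)
I(p, A) = -3 + p
Q(s, l) = 12*l
u = -2 (u = -(-8)*(-1)/4 = -4*1/2 = -2)
C(t) = -6 + 2*t**2
C(u)*(Q(-9, -8) + I(-7, 1)) = (-6 + 2*(-2)**2)*(12*(-8) + (-3 - 7)) = (-6 + 2*4)*(-96 - 10) = (-6 + 8)*(-106) = 2*(-106) = -212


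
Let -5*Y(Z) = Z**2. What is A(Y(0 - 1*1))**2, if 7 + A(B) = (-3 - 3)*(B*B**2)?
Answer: 755161/15625 ≈ 48.330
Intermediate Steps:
Y(Z) = -Z**2/5
A(B) = -7 - 6*B**3 (A(B) = -7 + (-3 - 3)*(B*B**2) = -7 - 6*B**3)
A(Y(0 - 1*1))**2 = (-7 - 6*(-(0 - 1*1)**6/125))**2 = (-7 - 6*(-(0 - 1)**6/125))**2 = (-7 - 6*(-1/5*(-1)**2)**3)**2 = (-7 - 6*(-1/5*1)**3)**2 = (-7 - 6*(-1/5)**3)**2 = (-7 - 6*(-1/125))**2 = (-7 + 6/125)**2 = (-869/125)**2 = 755161/15625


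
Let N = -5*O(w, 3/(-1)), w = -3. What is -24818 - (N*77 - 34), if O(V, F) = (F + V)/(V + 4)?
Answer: -27094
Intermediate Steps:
O(V, F) = (F + V)/(4 + V)
N = 30 (N = -5*(3/(-1) - 3)/(4 - 3) = -5*(3*(-1) - 3)/1 = -5*(-3 - 3) = -5*(-6) = 30)
-24818 - (N*77 - 34) = -24818 - (30*77 - 34) = -24818 - (2310 - 34) = -24818 - 1*2276 = -24818 - 2276 = -27094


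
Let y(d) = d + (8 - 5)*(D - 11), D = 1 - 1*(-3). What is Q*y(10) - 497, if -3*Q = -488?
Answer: -6859/3 ≈ -2286.3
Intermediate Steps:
D = 4 (D = 1 + 3 = 4)
Q = 488/3 (Q = -⅓*(-488) = 488/3 ≈ 162.67)
y(d) = -21 + d (y(d) = d + (8 - 5)*(4 - 11) = d + 3*(-7) = d - 21 = -21 + d)
Q*y(10) - 497 = 488*(-21 + 10)/3 - 497 = (488/3)*(-11) - 497 = -5368/3 - 497 = -6859/3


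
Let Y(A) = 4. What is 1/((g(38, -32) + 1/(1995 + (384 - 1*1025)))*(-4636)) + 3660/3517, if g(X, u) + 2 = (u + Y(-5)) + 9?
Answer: 241224541049/231797359798 ≈ 1.0407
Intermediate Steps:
g(X, u) = 11 + u (g(X, u) = -2 + ((u + 4) + 9) = -2 + ((4 + u) + 9) = -2 + (13 + u) = 11 + u)
1/((g(38, -32) + 1/(1995 + (384 - 1*1025)))*(-4636)) + 3660/3517 = 1/(((11 - 32) + 1/(1995 + (384 - 1*1025)))*(-4636)) + 3660/3517 = -1/4636/(-21 + 1/(1995 + (384 - 1025))) + 3660*(1/3517) = -1/4636/(-21 + 1/(1995 - 641)) + 3660/3517 = -1/4636/(-21 + 1/1354) + 3660/3517 = -1/4636/(-28433/1354) + 3660/3517 = -1354/28433*(-1/4636) + 3660/3517 = 677/65907694 + 3660/3517 = 241224541049/231797359798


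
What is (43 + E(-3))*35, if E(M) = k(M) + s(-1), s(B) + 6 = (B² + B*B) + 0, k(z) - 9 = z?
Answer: 1575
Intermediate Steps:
k(z) = 9 + z
s(B) = -6 + 2*B² (s(B) = -6 + ((B² + B*B) + 0) = -6 + ((B² + B²) + 0) = -6 + (2*B² + 0) = -6 + 2*B²)
E(M) = 5 + M (E(M) = (9 + M) + (-6 + 2*(-1)²) = (9 + M) + (-6 + 2*1) = (9 + M) + (-6 + 2) = (9 + M) - 4 = 5 + M)
(43 + E(-3))*35 = (43 + (5 - 3))*35 = (43 + 2)*35 = 45*35 = 1575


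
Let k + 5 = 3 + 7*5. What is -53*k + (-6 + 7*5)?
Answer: -1720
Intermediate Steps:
k = 33 (k = -5 + (3 + 7*5) = -5 + (3 + 35) = -5 + 38 = 33)
-53*k + (-6 + 7*5) = -53*33 + (-6 + 7*5) = -1749 + (-6 + 35) = -1749 + 29 = -1720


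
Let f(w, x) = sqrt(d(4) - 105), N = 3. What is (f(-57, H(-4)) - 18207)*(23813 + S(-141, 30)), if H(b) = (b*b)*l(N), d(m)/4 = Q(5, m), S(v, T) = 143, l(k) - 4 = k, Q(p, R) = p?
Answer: -436166892 + 23956*I*sqrt(85) ≈ -4.3617e+8 + 2.2086e+5*I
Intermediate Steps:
l(k) = 4 + k
d(m) = 20 (d(m) = 4*5 = 20)
H(b) = 7*b**2 (H(b) = (b*b)*(4 + 3) = b**2*7 = 7*b**2)
f(w, x) = I*sqrt(85) (f(w, x) = sqrt(20 - 105) = sqrt(-85) = I*sqrt(85))
(f(-57, H(-4)) - 18207)*(23813 + S(-141, 30)) = (I*sqrt(85) - 18207)*(23813 + 143) = (-18207 + I*sqrt(85))*23956 = -436166892 + 23956*I*sqrt(85)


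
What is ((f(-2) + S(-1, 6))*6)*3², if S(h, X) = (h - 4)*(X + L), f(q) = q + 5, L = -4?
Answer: -378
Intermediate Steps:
f(q) = 5 + q
S(h, X) = (-4 + X)*(-4 + h) (S(h, X) = (h - 4)*(X - 4) = (-4 + h)*(-4 + X) = (-4 + X)*(-4 + h))
((f(-2) + S(-1, 6))*6)*3² = (((5 - 2) + (16 - 4*6 - 4*(-1) + 6*(-1)))*6)*3² = ((3 + (16 - 24 + 4 - 6))*6)*9 = ((3 - 10)*6)*9 = -7*6*9 = -42*9 = -378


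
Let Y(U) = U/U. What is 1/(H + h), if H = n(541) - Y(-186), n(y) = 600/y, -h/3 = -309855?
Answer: 541/502894724 ≈ 1.0758e-6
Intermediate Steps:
h = 929565 (h = -3*(-309855) = 929565)
Y(U) = 1
H = 59/541 (H = 600/541 - 1*1 = 600*(1/541) - 1 = 600/541 - 1 = 59/541 ≈ 0.10906)
1/(H + h) = 1/(59/541 + 929565) = 1/(502894724/541) = 541/502894724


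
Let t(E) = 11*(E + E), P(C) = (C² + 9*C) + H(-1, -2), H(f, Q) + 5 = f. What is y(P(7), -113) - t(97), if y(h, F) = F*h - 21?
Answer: -14133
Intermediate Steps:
H(f, Q) = -5 + f
P(C) = -6 + C² + 9*C (P(C) = (C² + 9*C) + (-5 - 1) = (C² + 9*C) - 6 = -6 + C² + 9*C)
y(h, F) = -21 + F*h
t(E) = 22*E (t(E) = 11*(2*E) = 22*E)
y(P(7), -113) - t(97) = (-21 - 113*(-6 + 7² + 9*7)) - 22*97 = (-21 - 113*(-6 + 49 + 63)) - 1*2134 = (-21 - 113*106) - 2134 = (-21 - 11978) - 2134 = -11999 - 2134 = -14133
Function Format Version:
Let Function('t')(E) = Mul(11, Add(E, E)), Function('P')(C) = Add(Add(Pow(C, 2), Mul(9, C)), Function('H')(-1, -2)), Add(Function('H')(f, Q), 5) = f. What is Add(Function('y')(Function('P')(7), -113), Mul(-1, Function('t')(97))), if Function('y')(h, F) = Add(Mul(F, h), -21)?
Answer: -14133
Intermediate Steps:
Function('H')(f, Q) = Add(-5, f)
Function('P')(C) = Add(-6, Pow(C, 2), Mul(9, C)) (Function('P')(C) = Add(Add(Pow(C, 2), Mul(9, C)), Add(-5, -1)) = Add(Add(Pow(C, 2), Mul(9, C)), -6) = Add(-6, Pow(C, 2), Mul(9, C)))
Function('y')(h, F) = Add(-21, Mul(F, h))
Function('t')(E) = Mul(22, E) (Function('t')(E) = Mul(11, Mul(2, E)) = Mul(22, E))
Add(Function('y')(Function('P')(7), -113), Mul(-1, Function('t')(97))) = Add(Add(-21, Mul(-113, Add(-6, Pow(7, 2), Mul(9, 7)))), Mul(-1, Mul(22, 97))) = Add(Add(-21, Mul(-113, Add(-6, 49, 63))), Mul(-1, 2134)) = Add(Add(-21, Mul(-113, 106)), -2134) = Add(Add(-21, -11978), -2134) = Add(-11999, -2134) = -14133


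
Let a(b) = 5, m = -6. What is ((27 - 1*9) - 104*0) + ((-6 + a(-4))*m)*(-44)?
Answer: -246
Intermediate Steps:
((27 - 1*9) - 104*0) + ((-6 + a(-4))*m)*(-44) = ((27 - 1*9) - 104*0) + ((-6 + 5)*(-6))*(-44) = ((27 - 9) + 0) - 1*(-6)*(-44) = (18 + 0) + 6*(-44) = 18 - 264 = -246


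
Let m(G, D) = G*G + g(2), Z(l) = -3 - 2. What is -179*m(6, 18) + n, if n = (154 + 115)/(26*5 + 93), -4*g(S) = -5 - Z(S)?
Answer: -1436743/223 ≈ -6442.8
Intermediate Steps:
Z(l) = -5
g(S) = 0 (g(S) = -(-5 - 1*(-5))/4 = -(-5 + 5)/4 = -1/4*0 = 0)
n = 269/223 (n = 269/(130 + 93) = 269/223 ≈ 1.2063)
m(G, D) = G**2 (m(G, D) = G*G + 0 = G**2 + 0 = G**2)
-179*m(6, 18) + n = -179*6**2 + 269/223 = -179*36 + 269/223 = -6444 + 269/223 = -1436743/223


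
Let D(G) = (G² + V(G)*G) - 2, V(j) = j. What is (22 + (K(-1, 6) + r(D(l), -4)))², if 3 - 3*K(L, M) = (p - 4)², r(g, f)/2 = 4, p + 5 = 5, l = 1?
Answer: 5929/9 ≈ 658.78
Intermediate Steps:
p = 0 (p = -5 + 5 = 0)
D(G) = -2 + 2*G² (D(G) = (G² + G*G) - 2 = (G² + G²) - 2 = 2*G² - 2 = -2 + 2*G²)
r(g, f) = 8 (r(g, f) = 2*4 = 8)
K(L, M) = -13/3 (K(L, M) = 1 - (0 - 4)²/3 = 1 - ⅓*(-4)² = 1 - ⅓*16 = 1 - 16/3 = -13/3)
(22 + (K(-1, 6) + r(D(l), -4)))² = (22 + (-13/3 + 8))² = (22 + 11/3)² = (77/3)² = 5929/9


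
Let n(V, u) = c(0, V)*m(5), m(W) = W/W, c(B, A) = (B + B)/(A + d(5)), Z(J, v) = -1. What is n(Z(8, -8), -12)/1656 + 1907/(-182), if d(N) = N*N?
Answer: -1907/182 ≈ -10.478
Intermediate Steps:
d(N) = N**2
c(B, A) = 2*B/(25 + A) (c(B, A) = (B + B)/(A + 5**2) = (2*B)/(A + 25) = (2*B)/(25 + A) = 2*B/(25 + A))
m(W) = 1
n(V, u) = 0 (n(V, u) = (2*0/(25 + V))*1 = 0*1 = 0)
n(Z(8, -8), -12)/1656 + 1907/(-182) = 0/1656 + 1907/(-182) = 0*(1/1656) + 1907*(-1/182) = 0 - 1907/182 = -1907/182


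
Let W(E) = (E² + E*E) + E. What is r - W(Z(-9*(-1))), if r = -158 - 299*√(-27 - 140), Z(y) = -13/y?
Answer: -13019/81 - 299*I*√167 ≈ -160.73 - 3863.9*I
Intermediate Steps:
W(E) = E + 2*E² (W(E) = (E² + E²) + E = 2*E² + E = E + 2*E²)
r = -158 - 299*I*√167 ≈ -158.0 - 3863.9*I
r - W(Z(-9*(-1))) = (-158 - 299*I*√167) - (-13/((-9*(-1))))*(1 + 2*(-13/((-9*(-1))))) = (-158 - 299*I*√167) - (-13/9)*(1 + 2*(-13/9)) = (-158 - 299*I*√167) - (-13*⅑)*(1 + 2*(-13*⅑)) = (-158 - 299*I*√167) - (-13)*(1 + 2*(-13/9))/9 = (-158 - 299*I*√167) - (-13)*(1 - 26/9)/9 = (-158 - 299*I*√167) - (-13)*(-17)/(9*9) = (-158 - 299*I*√167) - 1*221/81 = (-158 - 299*I*√167) - 221/81 = -13019/81 - 299*I*√167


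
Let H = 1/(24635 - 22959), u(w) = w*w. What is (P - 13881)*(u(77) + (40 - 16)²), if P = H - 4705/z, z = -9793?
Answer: -1481981469485175/16413068 ≈ -9.0293e+7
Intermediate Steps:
u(w) = w²
H = 1/1676 ≈ 0.00059666
P = 7895373/16413068 (P = 1/1676 - 4705/(-9793) = 1/1676 - 4705*(-1)/9793 = 1/1676 - 1*(-4705/9793) = 1/1676 + 4705/9793 = 7895373/16413068 ≈ 0.48104)
(P - 13881)*(u(77) + (40 - 16)²) = (7895373/16413068 - 13881)*(77² + (40 - 16)²) = -227821901535*(5929 + 24²)/16413068 = -227821901535*(5929 + 576)/16413068 = -227821901535/16413068*6505 = -1481981469485175/16413068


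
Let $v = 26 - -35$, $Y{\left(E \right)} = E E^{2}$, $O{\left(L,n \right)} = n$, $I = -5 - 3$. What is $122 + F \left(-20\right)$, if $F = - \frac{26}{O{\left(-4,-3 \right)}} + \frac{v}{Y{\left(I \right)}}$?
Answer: $- \frac{18797}{384} \approx -48.951$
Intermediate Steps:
$I = -8$ ($I = -5 - 3 = -8$)
$Y{\left(E \right)} = E^{3}$
$v = 61$ ($v = 26 + 35 = 61$)
$F = \frac{13129}{1536}$ ($F = - \frac{26}{-3} + \frac{61}{\left(-8\right)^{3}} = \left(-26\right) \left(- \frac{1}{3}\right) + \frac{61}{-512} = \frac{26}{3} + 61 \left(- \frac{1}{512}\right) = \frac{26}{3} - \frac{61}{512} = \frac{13129}{1536} \approx 8.5475$)
$122 + F \left(-20\right) = 122 + \frac{13129}{1536} \left(-20\right) = 122 - \frac{65645}{384} = - \frac{18797}{384}$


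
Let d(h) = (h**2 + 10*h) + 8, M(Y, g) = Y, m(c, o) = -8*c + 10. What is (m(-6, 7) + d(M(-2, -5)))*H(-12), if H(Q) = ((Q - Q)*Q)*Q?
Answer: 0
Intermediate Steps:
m(c, o) = 10 - 8*c
H(Q) = 0 (H(Q) = (0*Q)*Q = 0*Q = 0)
d(h) = 8 + h**2 + 10*h
(m(-6, 7) + d(M(-2, -5)))*H(-12) = ((10 - 8*(-6)) + (8 + (-2)**2 + 10*(-2)))*0 = ((10 + 48) + (8 + 4 - 20))*0 = (58 - 8)*0 = 50*0 = 0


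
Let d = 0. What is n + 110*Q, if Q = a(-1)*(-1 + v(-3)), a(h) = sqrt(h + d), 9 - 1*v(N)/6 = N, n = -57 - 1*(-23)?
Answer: -34 + 7810*I ≈ -34.0 + 7810.0*I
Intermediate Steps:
n = -34 (n = -57 + 23 = -34)
v(N) = 54 - 6*N
a(h) = sqrt(h) (a(h) = sqrt(h + 0) = sqrt(h))
Q = 71*I (Q = sqrt(-1)*(-1 + (54 - 6*(-3))) = I*(-1 + (54 + 18)) = I*(-1 + 72) = I*71 = 71*I ≈ 71.0*I)
n + 110*Q = -34 + 110*(71*I) = -34 + 7810*I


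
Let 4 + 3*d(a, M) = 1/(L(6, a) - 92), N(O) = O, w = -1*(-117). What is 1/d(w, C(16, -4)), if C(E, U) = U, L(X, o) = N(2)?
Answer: -270/361 ≈ -0.74792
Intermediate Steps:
w = 117
L(X, o) = 2
d(a, M) = -361/270 (d(a, M) = -4/3 + 1/(3*(2 - 92)) = -4/3 + (⅓)/(-90) = -4/3 + (⅓)*(-1/90) = -4/3 - 1/270 = -361/270)
1/d(w, C(16, -4)) = 1/(-361/270) = -270/361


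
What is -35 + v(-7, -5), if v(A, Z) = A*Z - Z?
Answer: 5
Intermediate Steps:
v(A, Z) = -Z + A*Z
-35 + v(-7, -5) = -35 - 5*(-1 - 7) = -35 - 5*(-8) = -35 + 40 = 5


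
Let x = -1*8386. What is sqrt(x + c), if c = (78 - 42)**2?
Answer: I*sqrt(7090) ≈ 84.202*I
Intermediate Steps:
x = -8386
c = 1296 (c = 36**2 = 1296)
sqrt(x + c) = sqrt(-8386 + 1296) = sqrt(-7090) = I*sqrt(7090)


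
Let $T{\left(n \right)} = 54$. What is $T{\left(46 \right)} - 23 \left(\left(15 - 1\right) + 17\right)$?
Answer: $-659$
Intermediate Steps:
$T{\left(46 \right)} - 23 \left(\left(15 - 1\right) + 17\right) = 54 - 23 \left(\left(15 - 1\right) + 17\right) = 54 - 23 \left(14 + 17\right) = 54 - 713 = -659$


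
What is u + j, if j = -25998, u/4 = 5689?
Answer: -3242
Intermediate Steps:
u = 22756 (u = 4*5689 = 22756)
u + j = 22756 - 25998 = -3242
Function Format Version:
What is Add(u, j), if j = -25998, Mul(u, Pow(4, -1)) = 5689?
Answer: -3242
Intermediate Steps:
u = 22756 (u = Mul(4, 5689) = 22756)
Add(u, j) = Add(22756, -25998) = -3242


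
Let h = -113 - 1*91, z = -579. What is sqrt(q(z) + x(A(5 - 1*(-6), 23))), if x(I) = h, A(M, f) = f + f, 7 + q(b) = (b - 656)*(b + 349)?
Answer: sqrt(283839) ≈ 532.77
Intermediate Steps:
q(b) = -7 + (-656 + b)*(349 + b) (q(b) = -7 + (b - 656)*(b + 349) = -7 + (-656 + b)*(349 + b))
h = -204 (h = -113 - 91 = -204)
A(M, f) = 2*f
x(I) = -204
sqrt(q(z) + x(A(5 - 1*(-6), 23))) = sqrt((-228951 + (-579)**2 - 307*(-579)) - 204) = sqrt((-228951 + 335241 + 177753) - 204) = sqrt(284043 - 204) = sqrt(283839)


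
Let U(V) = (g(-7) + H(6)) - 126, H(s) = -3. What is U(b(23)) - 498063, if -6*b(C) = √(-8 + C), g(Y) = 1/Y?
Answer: -3487345/7 ≈ -4.9819e+5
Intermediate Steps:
b(C) = -√(-8 + C)/6
U(V) = -904/7 (U(V) = (1/(-7) - 3) - 126 = (-⅐ - 3) - 126 = -22/7 - 126 = -904/7)
U(b(23)) - 498063 = -904/7 - 498063 = -3487345/7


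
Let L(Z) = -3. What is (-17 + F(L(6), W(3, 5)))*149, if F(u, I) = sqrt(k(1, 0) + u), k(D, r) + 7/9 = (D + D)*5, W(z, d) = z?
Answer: -2533 + 298*sqrt(14)/3 ≈ -2161.3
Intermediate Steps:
k(D, r) = -7/9 + 10*D (k(D, r) = -7/9 + (D + D)*5 = -7/9 + (2*D)*5 = -7/9 + 10*D)
F(u, I) = sqrt(83/9 + u) (F(u, I) = sqrt((-7/9 + 10*1) + u) = sqrt((-7/9 + 10) + u) = sqrt(83/9 + u))
(-17 + F(L(6), W(3, 5)))*149 = (-17 + sqrt(83 + 9*(-3))/3)*149 = (-17 + sqrt(83 - 27)/3)*149 = (-17 + sqrt(56)/3)*149 = (-17 + (2*sqrt(14))/3)*149 = (-17 + 2*sqrt(14)/3)*149 = -2533 + 298*sqrt(14)/3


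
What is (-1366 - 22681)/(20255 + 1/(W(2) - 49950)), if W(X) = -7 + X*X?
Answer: -1201219791/1011798014 ≈ -1.1872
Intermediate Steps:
W(X) = -7 + X²
(-1366 - 22681)/(20255 + 1/(W(2) - 49950)) = (-1366 - 22681)/(20255 + 1/((-7 + 2²) - 49950)) = -24047/(20255 + 1/((-7 + 4) - 49950)) = -24047/(20255 + 1/(-3 - 49950)) = -24047/(20255 + 1/(-49953)) = -24047/(20255 - 1/49953) = -24047/1011798014/49953 = -24047*49953/1011798014 = -1201219791/1011798014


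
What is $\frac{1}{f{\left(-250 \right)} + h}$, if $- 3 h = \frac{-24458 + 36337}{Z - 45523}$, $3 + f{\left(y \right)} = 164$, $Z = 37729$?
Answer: $\frac{23382}{3776381} \approx 0.0061916$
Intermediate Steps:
$f{\left(y \right)} = 161$ ($f{\left(y \right)} = -3 + 164 = 161$)
$h = \frac{11879}{23382}$ ($h = - \frac{\left(-24458 + 36337\right) \frac{1}{37729 - 45523}}{3} = - \frac{11879 \frac{1}{-7794}}{3} = - \frac{11879 \left(- \frac{1}{7794}\right)}{3} = \left(- \frac{1}{3}\right) \left(- \frac{11879}{7794}\right) = \frac{11879}{23382} \approx 0.50804$)
$\frac{1}{f{\left(-250 \right)} + h} = \frac{1}{161 + \frac{11879}{23382}} = \frac{1}{\frac{3776381}{23382}} = \frac{23382}{3776381}$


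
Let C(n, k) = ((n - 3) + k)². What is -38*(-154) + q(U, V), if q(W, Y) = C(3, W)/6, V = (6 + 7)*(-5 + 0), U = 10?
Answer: 17606/3 ≈ 5868.7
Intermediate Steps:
V = -65 (V = 13*(-5) = -65)
C(n, k) = (-3 + k + n)² (C(n, k) = ((-3 + n) + k)² = (-3 + k + n)²)
q(W, Y) = W²/6 (q(W, Y) = (-3 + W + 3)²/6 = W²*(⅙) = W²/6)
-38*(-154) + q(U, V) = -38*(-154) + (⅙)*10² = 5852 + (⅙)*100 = 5852 + 50/3 = 17606/3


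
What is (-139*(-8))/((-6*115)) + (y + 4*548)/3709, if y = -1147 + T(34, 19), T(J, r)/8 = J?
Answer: -1607839/1279605 ≈ -1.2565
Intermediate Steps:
T(J, r) = 8*J
y = -875 (y = -1147 + 8*34 = -1147 + 272 = -875)
(-139*(-8))/((-6*115)) + (y + 4*548)/3709 = (-139*(-8))/((-6*115)) + (-875 + 4*548)/3709 = 1112/(-690) + (-875 + 2192)*(1/3709) = 1112*(-1/690) + 1317*(1/3709) = -556/345 + 1317/3709 = -1607839/1279605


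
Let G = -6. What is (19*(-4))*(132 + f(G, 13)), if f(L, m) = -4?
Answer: -9728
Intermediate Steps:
(19*(-4))*(132 + f(G, 13)) = (19*(-4))*(132 - 4) = -76*128 = -9728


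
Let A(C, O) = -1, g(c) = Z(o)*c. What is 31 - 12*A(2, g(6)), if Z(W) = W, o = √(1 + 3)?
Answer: 43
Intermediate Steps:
o = 2 (o = √4 = 2)
g(c) = 2*c
31 - 12*A(2, g(6)) = 31 - 12*(-1) = 31 + 12 = 43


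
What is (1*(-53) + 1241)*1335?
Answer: 1585980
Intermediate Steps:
(1*(-53) + 1241)*1335 = (-53 + 1241)*1335 = 1188*1335 = 1585980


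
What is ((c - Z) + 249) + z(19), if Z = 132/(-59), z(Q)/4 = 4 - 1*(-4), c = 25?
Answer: 18186/59 ≈ 308.24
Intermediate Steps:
z(Q) = 32 (z(Q) = 4*(4 - 1*(-4)) = 4*(4 + 4) = 4*8 = 32)
Z = -132/59 (Z = 132*(-1/59) = -132/59 ≈ -2.2373)
((c - Z) + 249) + z(19) = ((25 - 1*(-132/59)) + 249) + 32 = ((25 + 132/59) + 249) + 32 = (1607/59 + 249) + 32 = 16298/59 + 32 = 18186/59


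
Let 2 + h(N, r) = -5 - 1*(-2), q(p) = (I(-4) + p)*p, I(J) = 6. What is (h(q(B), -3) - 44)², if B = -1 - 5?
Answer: 2401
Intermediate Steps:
B = -6
q(p) = p*(6 + p) (q(p) = (6 + p)*p = p*(6 + p))
h(N, r) = -5 (h(N, r) = -2 + (-5 - 1*(-2)) = -2 + (-5 + 2) = -2 - 3 = -5)
(h(q(B), -3) - 44)² = (-5 - 44)² = (-49)² = 2401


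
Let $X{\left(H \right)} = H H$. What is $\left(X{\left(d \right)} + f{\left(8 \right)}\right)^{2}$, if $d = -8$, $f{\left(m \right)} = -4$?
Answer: $3600$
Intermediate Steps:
$X{\left(H \right)} = H^{2}$
$\left(X{\left(d \right)} + f{\left(8 \right)}\right)^{2} = \left(\left(-8\right)^{2} - 4\right)^{2} = \left(64 - 4\right)^{2} = 60^{2} = 3600$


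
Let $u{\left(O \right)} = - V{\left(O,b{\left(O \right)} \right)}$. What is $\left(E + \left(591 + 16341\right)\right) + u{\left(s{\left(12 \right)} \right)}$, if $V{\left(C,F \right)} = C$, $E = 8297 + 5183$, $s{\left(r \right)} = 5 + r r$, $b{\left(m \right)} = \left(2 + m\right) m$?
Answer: $30263$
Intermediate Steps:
$b{\left(m \right)} = m \left(2 + m\right)$
$s{\left(r \right)} = 5 + r^{2}$
$E = 13480$
$u{\left(O \right)} = - O$
$\left(E + \left(591 + 16341\right)\right) + u{\left(s{\left(12 \right)} \right)} = \left(13480 + \left(591 + 16341\right)\right) - \left(5 + 12^{2}\right) = \left(13480 + 16932\right) - \left(5 + 144\right) = 30412 - 149 = 30263$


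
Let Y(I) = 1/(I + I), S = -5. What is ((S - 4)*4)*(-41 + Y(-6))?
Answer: 1479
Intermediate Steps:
Y(I) = 1/(2*I)
((S - 4)*4)*(-41 + Y(-6)) = ((-5 - 4)*4)*(-41 + (1/2)/(-6)) = (-9*4)*(-41 + (1/2)*(-1/6)) = -36*(-41 - 1/12) = -36*(-493/12) = 1479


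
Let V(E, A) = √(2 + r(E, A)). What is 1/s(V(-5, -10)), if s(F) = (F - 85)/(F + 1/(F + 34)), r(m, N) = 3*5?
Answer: -327/120734 - 1423*√17/120734 ≈ -0.051304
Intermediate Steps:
r(m, N) = 15
V(E, A) = √17 (V(E, A) = √(2 + 15) = √17)
s(F) = (-85 + F)/(F + 1/(34 + F))
1/s(V(-5, -10)) = 1/((-2890 + (√17)² - 51*√17)/(1 + (√17)² + 34*√17)) = 1/((-2890 + 17 - 51*√17)/(1 + 17 + 34*√17)) = 1/((-2873 - 51*√17)/(18 + 34*√17)) = (18 + 34*√17)/(-2873 - 51*√17)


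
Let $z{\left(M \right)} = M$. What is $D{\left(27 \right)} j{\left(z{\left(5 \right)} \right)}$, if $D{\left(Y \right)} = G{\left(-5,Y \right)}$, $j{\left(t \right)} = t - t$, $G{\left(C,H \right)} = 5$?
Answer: $0$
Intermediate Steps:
$j{\left(t \right)} = 0$
$D{\left(Y \right)} = 5$
$D{\left(27 \right)} j{\left(z{\left(5 \right)} \right)} = 5 \cdot 0 = 0$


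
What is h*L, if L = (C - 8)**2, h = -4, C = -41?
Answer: -9604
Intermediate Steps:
L = 2401 (L = (-41 - 8)**2 = (-49)**2 = 2401)
h*L = -4*2401 = -9604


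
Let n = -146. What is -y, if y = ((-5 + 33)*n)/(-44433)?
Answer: -4088/44433 ≈ -0.092004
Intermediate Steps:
y = 4088/44433 (y = ((-5 + 33)*(-146))/(-44433) = (28*(-146))*(-1/44433) = -4088*(-1/44433) = 4088/44433 ≈ 0.092004)
-y = -1*4088/44433 = -4088/44433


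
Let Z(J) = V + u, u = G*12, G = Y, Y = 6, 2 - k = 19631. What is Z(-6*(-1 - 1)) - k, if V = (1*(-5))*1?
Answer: 19696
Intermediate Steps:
k = -19629 (k = 2 - 1*19631 = 2 - 19631 = -19629)
G = 6
V = -5 (V = -5*1 = -5)
u = 72 (u = 6*12 = 72)
Z(J) = 67 (Z(J) = -5 + 72 = 67)
Z(-6*(-1 - 1)) - k = 67 - 1*(-19629) = 67 + 19629 = 19696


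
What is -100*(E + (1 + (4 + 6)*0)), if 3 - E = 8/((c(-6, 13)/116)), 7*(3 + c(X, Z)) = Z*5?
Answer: 158000/11 ≈ 14364.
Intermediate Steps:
c(X, Z) = -3 + 5*Z/7 (c(X, Z) = -3 + (Z*5)/7 = -3 + (5*Z)/7 = -3 + 5*Z/7)
E = -1591/11 (E = 3 - 8/((-3 + (5/7)*13)/116) = 3 - 8/((-3 + 65/7)*(1/116)) = 3 - 8/((44/7)*(1/116)) = 3 - 8/11/203 = 3 - 8*203/11 = 3 - 1*1624/11 = 3 - 1624/11 = -1591/11 ≈ -144.64)
-100*(E + (1 + (4 + 6)*0)) = -100*(-1591/11 + (1 + (4 + 6)*0)) = -100*(-1591/11 + (1 + 10*0)) = -100*(-1591/11 + (1 + 0)) = -100*(-1591/11 + 1) = -100*(-1580/11) = 158000/11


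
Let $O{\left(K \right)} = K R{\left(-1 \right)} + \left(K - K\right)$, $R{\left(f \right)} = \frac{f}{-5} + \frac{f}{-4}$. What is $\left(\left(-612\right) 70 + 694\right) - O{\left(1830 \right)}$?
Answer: $- \frac{85939}{2} \approx -42970.0$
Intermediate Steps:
$R{\left(f \right)} = - \frac{9 f}{20}$ ($R{\left(f \right)} = f \left(- \frac{1}{5}\right) + f \left(- \frac{1}{4}\right) = - \frac{f}{5} - \frac{f}{4} = - \frac{9 f}{20}$)
$O{\left(K \right)} = \frac{9 K}{20}$ ($O{\left(K \right)} = K \left(\left(- \frac{9}{20}\right) \left(-1\right)\right) + \left(K - K\right) = K \frac{9}{20} + 0 = \frac{9 K}{20} + 0 = \frac{9 K}{20}$)
$\left(\left(-612\right) 70 + 694\right) - O{\left(1830 \right)} = \left(\left(-612\right) 70 + 694\right) - \frac{9}{20} \cdot 1830 = \left(-42840 + 694\right) - \frac{1647}{2} = -42146 - \frac{1647}{2} = - \frac{85939}{2}$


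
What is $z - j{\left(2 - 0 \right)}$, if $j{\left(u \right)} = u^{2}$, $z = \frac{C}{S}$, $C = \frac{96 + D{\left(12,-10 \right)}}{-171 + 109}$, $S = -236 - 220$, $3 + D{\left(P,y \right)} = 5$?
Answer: $- \frac{56495}{14136} \approx -3.9965$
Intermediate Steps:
$D{\left(P,y \right)} = 2$ ($D{\left(P,y \right)} = -3 + 5 = 2$)
$S = -456$
$C = - \frac{49}{31}$ ($C = \frac{96 + 2}{-171 + 109} = \frac{98}{-62} = 98 \left(- \frac{1}{62}\right) = - \frac{49}{31} \approx -1.5806$)
$z = \frac{49}{14136}$ ($z = - \frac{49}{31 \left(-456\right)} = \left(- \frac{49}{31}\right) \left(- \frac{1}{456}\right) = \frac{49}{14136} \approx 0.0034663$)
$z - j{\left(2 - 0 \right)} = \frac{49}{14136} - \left(2 - 0\right)^{2} = \frac{49}{14136} - \left(2 + 0\right)^{2} = \frac{49}{14136} - 2^{2} = \frac{49}{14136} - 4 = - \frac{56495}{14136}$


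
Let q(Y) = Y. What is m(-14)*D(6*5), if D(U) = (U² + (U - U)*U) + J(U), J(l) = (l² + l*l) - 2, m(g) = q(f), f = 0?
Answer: 0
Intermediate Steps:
m(g) = 0
J(l) = -2 + 2*l² (J(l) = (l² + l²) - 2 = 2*l² - 2 = -2 + 2*l²)
D(U) = -2 + 3*U² (D(U) = (U² + (U - U)*U) + (-2 + 2*U²) = (U² + 0*U) + (-2 + 2*U²) = (U² + 0) + (-2 + 2*U²) = U² + (-2 + 2*U²) = -2 + 3*U²)
m(-14)*D(6*5) = 0*(-2 + 3*(6*5)²) = 0*(-2 + 3*30²) = 0*(-2 + 3*900) = 0*(-2 + 2700) = 0*2698 = 0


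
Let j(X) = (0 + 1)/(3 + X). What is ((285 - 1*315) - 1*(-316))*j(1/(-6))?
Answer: 1716/17 ≈ 100.94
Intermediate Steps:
j(X) = 1/(3 + X)
((285 - 1*315) - 1*(-316))*j(1/(-6)) = ((285 - 1*315) - 1*(-316))/(3 + 1/(-6)) = ((285 - 315) + 316)/(3 + 1*(-1/6)) = (-30 + 316)/(3 - 1/6) = 286/(17/6) = 286*(6/17) = 1716/17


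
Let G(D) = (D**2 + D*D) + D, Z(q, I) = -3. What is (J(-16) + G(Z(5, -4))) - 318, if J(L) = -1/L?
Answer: -4847/16 ≈ -302.94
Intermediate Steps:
G(D) = D + 2*D**2 (G(D) = (D**2 + D**2) + D = 2*D**2 + D = D + 2*D**2)
(J(-16) + G(Z(5, -4))) - 318 = (-1/(-16) - 3*(1 + 2*(-3))) - 318 = (-1*(-1/16) - 3*(1 - 6)) - 318 = (1/16 - 3*(-5)) - 318 = (1/16 + 15) - 318 = 241/16 - 318 = -4847/16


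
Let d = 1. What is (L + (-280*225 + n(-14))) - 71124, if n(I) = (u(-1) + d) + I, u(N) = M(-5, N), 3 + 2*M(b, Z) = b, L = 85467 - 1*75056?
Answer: -123730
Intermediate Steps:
L = 10411 (L = 85467 - 75056 = 10411)
M(b, Z) = -3/2 + b/2
u(N) = -4 (u(N) = -3/2 + (1/2)*(-5) = -3/2 - 5/2 = -4)
n(I) = -3 + I (n(I) = (-4 + 1) + I = -3 + I)
(L + (-280*225 + n(-14))) - 71124 = (10411 + (-280*225 + (-3 - 14))) - 71124 = (10411 + (-63000 - 17)) - 71124 = (10411 - 63017) - 71124 = -52606 - 71124 = -123730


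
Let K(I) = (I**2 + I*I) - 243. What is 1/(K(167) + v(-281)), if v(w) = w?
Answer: 1/55254 ≈ 1.8098e-5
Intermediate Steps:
K(I) = -243 + 2*I**2 (K(I) = (I**2 + I**2) - 243 = 2*I**2 - 243 = -243 + 2*I**2)
1/(K(167) + v(-281)) = 1/((-243 + 2*167**2) - 281) = 1/((-243 + 2*27889) - 281) = 1/((-243 + 55778) - 281) = 1/(55535 - 281) = 1/55254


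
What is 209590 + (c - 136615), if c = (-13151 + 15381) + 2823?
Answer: 78028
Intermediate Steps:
c = 5053 (c = 2230 + 2823 = 5053)
209590 + (c - 136615) = 209590 + (5053 - 136615) = 209590 - 131562 = 78028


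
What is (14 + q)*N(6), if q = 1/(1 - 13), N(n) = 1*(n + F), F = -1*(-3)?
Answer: 501/4 ≈ 125.25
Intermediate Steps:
F = 3
N(n) = 3 + n (N(n) = 1*(n + 3) = 1*(3 + n) = 3 + n)
q = -1/12 (q = 1/(-12) = -1/12 ≈ -0.083333)
(14 + q)*N(6) = (14 - 1/12)*(3 + 6) = (167/12)*9 = 501/4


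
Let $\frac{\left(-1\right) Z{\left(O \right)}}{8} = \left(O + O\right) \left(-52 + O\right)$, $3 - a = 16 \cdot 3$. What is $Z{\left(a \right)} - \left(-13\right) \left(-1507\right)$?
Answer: $-89431$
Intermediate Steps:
$a = -45$ ($a = 3 - 16 \cdot 3 = 3 - 48 = -45$)
$Z{\left(O \right)} = - 16 O \left(-52 + O\right)$ ($Z{\left(O \right)} = - 8 \left(O + O\right) \left(-52 + O\right) = - 8 \cdot 2 O \left(-52 + O\right) = - 16 O \left(-52 + O\right)$)
$Z{\left(a \right)} - \left(-13\right) \left(-1507\right) = 16 \left(-45\right) \left(52 - -45\right) - \left(-13\right) \left(-1507\right) = 16 \left(-45\right) \left(52 + 45\right) - 19591 = 16 \left(-45\right) 97 - 19591 = -69840 - 19591 = -89431$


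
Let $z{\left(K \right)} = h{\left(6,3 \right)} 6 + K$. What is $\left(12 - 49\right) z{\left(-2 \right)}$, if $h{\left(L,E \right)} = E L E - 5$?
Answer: $-10804$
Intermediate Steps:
$h{\left(L,E \right)} = -5 + L E^{2}$ ($h{\left(L,E \right)} = L E^{2} - 5 = -5 + L E^{2}$)
$z{\left(K \right)} = 294 + K$ ($z{\left(K \right)} = \left(-5 + 6 \cdot 3^{2}\right) 6 + K = \left(-5 + 6 \cdot 9\right) 6 + K = \left(-5 + 54\right) 6 + K = 49 \cdot 6 + K = 294 + K$)
$\left(12 - 49\right) z{\left(-2 \right)} = \left(12 - 49\right) \left(294 - 2\right) = \left(-37\right) 292 = -10804$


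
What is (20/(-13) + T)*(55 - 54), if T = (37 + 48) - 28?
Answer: 721/13 ≈ 55.462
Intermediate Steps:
T = 57 (T = 85 - 28 = 57)
(20/(-13) + T)*(55 - 54) = (20/(-13) + 57)*(55 - 54) = (20*(-1/13) + 57)*1 = (-20/13 + 57)*1 = (721/13)*1 = 721/13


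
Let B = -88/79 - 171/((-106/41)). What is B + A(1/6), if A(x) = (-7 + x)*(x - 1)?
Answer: 10660073/150732 ≈ 70.722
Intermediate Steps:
B = 544541/8374 (B = -88*1/79 - 171/((-106*1/41)) = -88/79 - 171/(-106/41) = -88/79 - 171*(-41/106) = -88/79 + 7011/106 = 544541/8374 ≈ 65.028)
A(x) = (-1 + x)*(-7 + x) (A(x) = (-7 + x)*(-1 + x) = (-1 + x)*(-7 + x))
B + A(1/6) = 544541/8374 + (7 + (1/6)² - 8/6) = 544541/8374 + (7 + (⅙)² - 8*⅙) = 544541/8374 + (7 + 1/36 - 4/3) = 544541/8374 + 205/36 = 10660073/150732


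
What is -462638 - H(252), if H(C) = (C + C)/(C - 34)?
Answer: -50427794/109 ≈ -4.6264e+5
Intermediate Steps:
H(C) = 2*C/(-34 + C) (H(C) = (2*C)/(-34 + C) = 2*C/(-34 + C))
-462638 - H(252) = -462638 - 2*252/(-34 + 252) = -462638 - 2*252/218 = -462638 - 1*252/109 = -462638 - 252/109 = -50427794/109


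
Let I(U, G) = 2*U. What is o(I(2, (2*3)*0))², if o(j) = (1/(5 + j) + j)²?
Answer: 1874161/6561 ≈ 285.65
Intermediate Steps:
o(j) = (j + 1/(5 + j))²
o(I(2, (2*3)*0))² = ((1 + (2*2)² + 5*(2*2))²/(5 + 2*2)²)² = ((1 + 4² + 5*4)²/(5 + 4)²)² = ((1 + 16 + 20)²/9²)² = ((1/81)*37²)² = ((1/81)*1369)² = (1369/81)² = 1874161/6561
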